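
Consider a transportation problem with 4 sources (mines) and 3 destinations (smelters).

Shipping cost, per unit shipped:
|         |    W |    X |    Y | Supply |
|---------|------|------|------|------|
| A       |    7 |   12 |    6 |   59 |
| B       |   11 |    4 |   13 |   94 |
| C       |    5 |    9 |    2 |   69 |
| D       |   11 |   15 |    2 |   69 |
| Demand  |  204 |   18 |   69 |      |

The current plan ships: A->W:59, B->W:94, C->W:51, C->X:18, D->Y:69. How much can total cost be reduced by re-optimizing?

Current plan cost = 59·7 + 94·11 + 51·5 + 18·9 + 69·2 = 2002.
Optimal plan:
  A->W: 59 × 7 = 413
  B->W: 76 × 11 = 836
  B->X: 18 × 4 = 72
  C->W: 69 × 5 = 345
  D->Y: 69 × 2 = 138
Optimal cost = 1804.
Saving = 2002 − 1804 = 198.

198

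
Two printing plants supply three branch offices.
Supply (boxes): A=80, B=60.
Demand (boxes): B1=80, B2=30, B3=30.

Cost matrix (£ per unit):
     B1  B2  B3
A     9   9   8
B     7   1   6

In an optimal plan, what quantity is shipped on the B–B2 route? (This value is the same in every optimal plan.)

Optimal shipments:
  A->B1: 50 × £9 = £450
  A->B3: 30 × £8 = £240
  B->B1: 30 × £7 = £210
  B->B2: 30 × £1 = £30
Total cost = £930.
So B→B2 carries 30 boxes.

30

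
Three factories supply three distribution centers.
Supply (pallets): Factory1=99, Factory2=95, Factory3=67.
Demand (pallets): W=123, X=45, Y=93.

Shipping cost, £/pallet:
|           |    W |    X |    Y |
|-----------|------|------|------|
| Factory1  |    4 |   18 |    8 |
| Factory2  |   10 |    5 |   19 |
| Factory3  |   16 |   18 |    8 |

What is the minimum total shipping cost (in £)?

A cheapest plan:
  Factory1→W: 73 pallets
  Factory1→Y: 26 pallets
  Factory2→W: 50 pallets
  Factory2→X: 45 pallets
  Factory3→Y: 67 pallets
Total cost = £1761.

1761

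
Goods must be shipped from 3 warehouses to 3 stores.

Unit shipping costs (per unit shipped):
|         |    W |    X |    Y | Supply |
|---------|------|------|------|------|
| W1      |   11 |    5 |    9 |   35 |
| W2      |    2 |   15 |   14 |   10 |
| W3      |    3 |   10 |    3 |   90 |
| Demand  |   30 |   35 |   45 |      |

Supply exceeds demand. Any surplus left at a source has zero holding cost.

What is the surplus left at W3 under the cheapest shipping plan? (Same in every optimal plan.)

25

Minimum-cost shipments:
  W1 to X: 35 × 5 = 175
  W2 to W: 10 × 2 = 20
  W3 to W: 20 × 3 = 60
  W3 to Y: 45 × 3 = 135
Total cost = 390.
W3 ships 65 of its 90, leaving 25.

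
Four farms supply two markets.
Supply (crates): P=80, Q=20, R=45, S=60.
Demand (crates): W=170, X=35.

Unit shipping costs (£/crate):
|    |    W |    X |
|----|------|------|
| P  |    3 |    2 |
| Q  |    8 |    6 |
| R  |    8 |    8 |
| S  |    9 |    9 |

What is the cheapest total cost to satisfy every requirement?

1245

A cheapest plan:
  P to W: 65 × £3 = £195
  P to X: 15 × £2 = £30
  Q to X: 20 × £6 = £120
  R to W: 45 × £8 = £360
  S to W: 60 × £9 = £540
Total = 195 + 30 + 120 + 360 + 540 = £1245.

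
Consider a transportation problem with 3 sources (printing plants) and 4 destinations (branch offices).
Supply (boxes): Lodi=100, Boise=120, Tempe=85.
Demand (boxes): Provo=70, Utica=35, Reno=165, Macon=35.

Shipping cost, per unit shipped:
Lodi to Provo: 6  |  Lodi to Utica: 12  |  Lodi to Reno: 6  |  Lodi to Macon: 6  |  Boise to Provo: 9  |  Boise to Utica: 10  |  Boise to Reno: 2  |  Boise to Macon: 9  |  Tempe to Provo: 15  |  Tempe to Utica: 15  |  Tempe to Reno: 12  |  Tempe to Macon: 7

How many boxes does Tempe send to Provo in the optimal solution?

Solving gives:
  Lodi to Provo: 70 boxes
  Lodi to Reno: 30 boxes
  Boise to Reno: 120 boxes
  Tempe to Utica: 35 boxes
  Tempe to Reno: 15 boxes
  Tempe to Macon: 35 boxes
Total cost = 1790.
The route Tempe→Provo is not used.

0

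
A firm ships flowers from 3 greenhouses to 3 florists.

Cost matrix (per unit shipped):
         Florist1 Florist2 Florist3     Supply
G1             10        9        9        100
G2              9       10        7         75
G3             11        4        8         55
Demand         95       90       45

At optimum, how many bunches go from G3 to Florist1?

The minimum-cost plan:
  G1→Florist1: 65 × 10 = 650
  G1→Florist2: 35 × 9 = 315
  G2→Florist1: 30 × 9 = 270
  G2→Florist3: 45 × 7 = 315
  G3→Florist2: 55 × 4 = 220
Total cost = 1770.
The route G3→Florist1 is not used.

0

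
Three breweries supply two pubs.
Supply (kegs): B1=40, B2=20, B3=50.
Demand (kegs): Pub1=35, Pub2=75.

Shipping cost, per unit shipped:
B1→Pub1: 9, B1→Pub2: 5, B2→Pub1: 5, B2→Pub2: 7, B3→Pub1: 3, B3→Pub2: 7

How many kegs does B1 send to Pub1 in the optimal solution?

Optimal shipments:
  B1–Pub2: 40 × 5 = 200
  B2–Pub2: 20 × 7 = 140
  B3–Pub1: 35 × 3 = 105
  B3–Pub2: 15 × 7 = 105
Total cost = 550.
The route B1→Pub1 is not used.

0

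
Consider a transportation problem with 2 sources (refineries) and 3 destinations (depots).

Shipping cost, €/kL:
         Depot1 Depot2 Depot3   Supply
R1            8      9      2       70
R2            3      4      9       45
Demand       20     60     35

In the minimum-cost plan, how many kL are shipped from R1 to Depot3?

The minimum-cost plan:
  R1->Depot1: 20 × €8 = €160
  R1->Depot2: 15 × €9 = €135
  R1->Depot3: 35 × €2 = €70
  R2->Depot2: 45 × €4 = €180
Total cost = €545.
So R1→Depot3 carries 35 kL.

35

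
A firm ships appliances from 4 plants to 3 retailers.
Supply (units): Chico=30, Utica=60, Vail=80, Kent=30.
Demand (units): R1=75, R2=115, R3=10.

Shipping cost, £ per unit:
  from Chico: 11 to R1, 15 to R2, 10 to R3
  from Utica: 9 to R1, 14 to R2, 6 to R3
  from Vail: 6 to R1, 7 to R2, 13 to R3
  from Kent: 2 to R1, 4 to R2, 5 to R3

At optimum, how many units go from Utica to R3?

The minimum-cost plan:
  Chico–R1: 25 × £11 = £275
  Chico–R2: 5 × £15 = £75
  Utica–R1: 50 × £9 = £450
  Utica–R3: 10 × £6 = £60
  Vail–R2: 80 × £7 = £560
  Kent–R2: 30 × £4 = £120
Total cost = £1540.
So Utica→R3 carries 10 units.

10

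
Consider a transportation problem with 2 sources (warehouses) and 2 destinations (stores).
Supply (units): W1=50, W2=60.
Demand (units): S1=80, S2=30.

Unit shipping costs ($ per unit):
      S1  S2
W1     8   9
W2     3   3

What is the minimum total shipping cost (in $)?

One minimum-cost allocation:
  W1–S1: 50 × $8 = $400
  W2–S1: 30 × $3 = $90
  W2–S2: 30 × $3 = $90
Total = 400 + 90 + 90 = $580.

580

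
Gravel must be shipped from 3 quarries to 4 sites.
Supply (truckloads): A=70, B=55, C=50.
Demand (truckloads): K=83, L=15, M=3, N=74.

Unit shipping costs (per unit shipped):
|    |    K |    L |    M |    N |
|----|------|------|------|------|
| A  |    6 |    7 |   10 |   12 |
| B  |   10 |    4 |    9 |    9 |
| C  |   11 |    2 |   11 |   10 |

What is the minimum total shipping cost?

An optimal shipping plan:
  A->K: 70 truckloads
  B->K: 13 truckloads
  B->M: 3 truckloads
  B->N: 39 truckloads
  C->L: 15 truckloads
  C->N: 35 truckloads
Total cost = 1308.

1308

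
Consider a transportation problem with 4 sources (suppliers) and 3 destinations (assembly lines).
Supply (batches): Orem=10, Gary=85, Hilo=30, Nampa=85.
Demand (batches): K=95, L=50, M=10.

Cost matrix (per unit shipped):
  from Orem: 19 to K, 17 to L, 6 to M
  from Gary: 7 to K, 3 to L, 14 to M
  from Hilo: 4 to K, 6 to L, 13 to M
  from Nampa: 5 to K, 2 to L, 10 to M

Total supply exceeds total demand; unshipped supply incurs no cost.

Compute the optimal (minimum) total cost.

A cheapest plan:
  Orem–M: 10 × 6 = 60
  Gary–L: 30 × 3 = 90
  Hilo–K: 30 × 4 = 120
  Nampa–K: 65 × 5 = 325
  Nampa–L: 20 × 2 = 40
Total = 60 + 90 + 120 + 325 + 40 = 635.

635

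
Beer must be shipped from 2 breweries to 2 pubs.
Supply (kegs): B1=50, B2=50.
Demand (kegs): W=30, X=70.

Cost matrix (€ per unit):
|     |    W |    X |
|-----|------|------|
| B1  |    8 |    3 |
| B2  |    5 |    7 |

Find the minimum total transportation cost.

One minimum-cost allocation:
  B1→X: 50 × €3 = €150
  B2→W: 30 × €5 = €150
  B2→X: 20 × €7 = €140
Total = 150 + 150 + 140 = €440.

440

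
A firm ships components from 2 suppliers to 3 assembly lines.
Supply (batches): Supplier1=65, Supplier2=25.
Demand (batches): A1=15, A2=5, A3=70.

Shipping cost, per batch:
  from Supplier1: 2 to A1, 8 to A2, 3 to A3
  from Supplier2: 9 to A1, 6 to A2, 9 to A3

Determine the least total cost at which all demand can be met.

One minimum-cost allocation:
  Supplier1->A1: 15 × 2 = 30
  Supplier1->A3: 50 × 3 = 150
  Supplier2->A2: 5 × 6 = 30
  Supplier2->A3: 20 × 9 = 180
Total = 30 + 150 + 30 + 180 = 390.

390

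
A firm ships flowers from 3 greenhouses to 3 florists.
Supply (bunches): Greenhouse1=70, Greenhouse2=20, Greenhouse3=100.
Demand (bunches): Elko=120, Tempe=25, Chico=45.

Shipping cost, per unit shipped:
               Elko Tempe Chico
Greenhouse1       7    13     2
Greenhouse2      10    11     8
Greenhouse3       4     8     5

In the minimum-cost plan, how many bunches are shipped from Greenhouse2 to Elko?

Solving gives:
  Greenhouse1 to Elko: 25 × 7 = 175
  Greenhouse1 to Chico: 45 × 2 = 90
  Greenhouse2 to Tempe: 20 × 11 = 220
  Greenhouse3 to Elko: 95 × 4 = 380
  Greenhouse3 to Tempe: 5 × 8 = 40
Total cost = 905.
The route Greenhouse2→Elko is not used.

0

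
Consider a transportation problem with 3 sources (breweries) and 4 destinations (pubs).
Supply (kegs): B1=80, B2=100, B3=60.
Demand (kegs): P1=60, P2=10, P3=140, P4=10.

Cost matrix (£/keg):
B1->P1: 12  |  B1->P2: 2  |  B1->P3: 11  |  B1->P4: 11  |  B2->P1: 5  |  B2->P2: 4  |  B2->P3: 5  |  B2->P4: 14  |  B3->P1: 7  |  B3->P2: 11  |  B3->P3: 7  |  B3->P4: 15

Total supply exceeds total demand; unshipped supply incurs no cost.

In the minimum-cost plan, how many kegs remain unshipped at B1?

20

An optimal plan:
  B1->P2: 10 × £2 = £20
  B1->P3: 40 × £11 = £440
  B1->P4: 10 × £11 = £110
  B2->P1: 60 × £5 = £300
  B2->P3: 40 × £5 = £200
  B3->P3: 60 × £7 = £420
Total cost = £1490.
B1 ships 60 of its 80, leaving 20.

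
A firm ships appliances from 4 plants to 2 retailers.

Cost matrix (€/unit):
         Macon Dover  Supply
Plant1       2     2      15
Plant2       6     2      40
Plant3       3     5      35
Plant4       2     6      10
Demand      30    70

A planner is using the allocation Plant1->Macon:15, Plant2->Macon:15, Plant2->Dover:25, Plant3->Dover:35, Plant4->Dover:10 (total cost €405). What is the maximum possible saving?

Current plan cost = 15·2 + 15·6 + 25·2 + 35·5 + 10·6 = €405.
Optimal plan:
  Plant1 to Dover: 15 × €2 = €30
  Plant2 to Dover: 40 × €2 = €80
  Plant3 to Macon: 20 × €3 = €60
  Plant3 to Dover: 15 × €5 = €75
  Plant4 to Macon: 10 × €2 = €20
Optimal cost = €265.
Saving = 405 − 265 = €140.

140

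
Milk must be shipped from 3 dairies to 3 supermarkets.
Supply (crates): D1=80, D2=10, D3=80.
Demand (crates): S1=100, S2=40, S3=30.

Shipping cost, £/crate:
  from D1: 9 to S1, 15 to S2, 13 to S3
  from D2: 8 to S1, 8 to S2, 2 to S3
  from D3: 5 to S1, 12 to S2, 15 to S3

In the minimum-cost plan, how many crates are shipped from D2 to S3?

The minimum-cost plan:
  D1 to S1: 20 × £9 = £180
  D1 to S2: 40 × £15 = £600
  D1 to S3: 20 × £13 = £260
  D2 to S3: 10 × £2 = £20
  D3 to S1: 80 × £5 = £400
Total cost = £1460.
So D2→S3 carries 10 crates.

10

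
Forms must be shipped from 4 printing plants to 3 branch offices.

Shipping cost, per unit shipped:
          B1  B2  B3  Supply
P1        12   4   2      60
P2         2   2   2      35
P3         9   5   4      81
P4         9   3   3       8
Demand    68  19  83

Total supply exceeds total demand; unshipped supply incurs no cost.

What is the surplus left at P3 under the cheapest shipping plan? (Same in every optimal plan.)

Minimum-cost shipments:
  P1→B3: 60 × 2 = 120
  P2→B1: 35 × 2 = 70
  P3→B1: 33 × 9 = 297
  P3→B2: 11 × 5 = 55
  P3→B3: 23 × 4 = 92
  P4→B2: 8 × 3 = 24
Total cost = 658.
P3 ships 67 of its 81, leaving 14.

14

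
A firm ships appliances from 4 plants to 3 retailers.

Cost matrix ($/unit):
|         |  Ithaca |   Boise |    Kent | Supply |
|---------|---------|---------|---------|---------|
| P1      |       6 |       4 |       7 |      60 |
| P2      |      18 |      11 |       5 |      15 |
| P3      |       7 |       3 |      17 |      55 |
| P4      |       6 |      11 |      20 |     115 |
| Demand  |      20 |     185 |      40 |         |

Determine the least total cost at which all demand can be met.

1720

A cheapest plan:
  P1–Boise: 35 × $4 = $140
  P1–Kent: 25 × $7 = $175
  P2–Kent: 15 × $5 = $75
  P3–Boise: 55 × $3 = $165
  P4–Ithaca: 20 × $6 = $120
  P4–Boise: 95 × $11 = $1045
Total = 140 + 175 + 75 + 165 + 120 + 1045 = $1720.
(Supply check: P1 ships 60; P2 ships 15; P3 ships 55; P4 ships 115.)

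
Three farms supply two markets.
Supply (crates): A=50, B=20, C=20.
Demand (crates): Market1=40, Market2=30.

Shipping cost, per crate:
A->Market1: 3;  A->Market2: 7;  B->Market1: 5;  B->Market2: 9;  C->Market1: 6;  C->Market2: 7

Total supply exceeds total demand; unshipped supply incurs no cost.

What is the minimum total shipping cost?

330

Optimal allocation:
  A to Market1: 40 × 3 = 120
  A to Market2: 10 × 7 = 70
  C to Market2: 20 × 7 = 140
Total = 120 + 70 + 140 = 330.
(Supply check: A ships 50; B ships 0; C ships 20.)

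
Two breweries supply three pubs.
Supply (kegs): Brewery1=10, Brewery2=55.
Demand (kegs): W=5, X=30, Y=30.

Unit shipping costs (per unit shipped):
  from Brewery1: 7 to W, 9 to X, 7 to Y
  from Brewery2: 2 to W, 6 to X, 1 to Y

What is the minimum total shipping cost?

250

One minimum-cost allocation:
  Brewery1->X: 10 × 9 = 90
  Brewery2->W: 5 × 2 = 10
  Brewery2->X: 20 × 6 = 120
  Brewery2->Y: 30 × 1 = 30
Total = 90 + 10 + 120 + 30 = 250.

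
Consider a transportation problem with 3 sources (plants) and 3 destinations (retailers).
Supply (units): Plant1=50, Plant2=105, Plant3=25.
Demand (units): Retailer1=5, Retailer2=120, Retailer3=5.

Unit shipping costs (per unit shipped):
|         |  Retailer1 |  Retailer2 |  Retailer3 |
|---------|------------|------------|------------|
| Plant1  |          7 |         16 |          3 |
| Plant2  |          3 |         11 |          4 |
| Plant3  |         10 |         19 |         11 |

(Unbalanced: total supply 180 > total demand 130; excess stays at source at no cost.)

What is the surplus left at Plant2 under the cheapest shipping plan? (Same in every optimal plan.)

Minimum-cost shipments:
  Plant1–Retailer1: 5 × 7 = 35
  Plant1–Retailer2: 15 × 16 = 240
  Plant1–Retailer3: 5 × 3 = 15
  Plant2–Retailer2: 105 × 11 = 1155
Total cost = 1445.
Plant2 ships 105 of its 105, leaving 0.

0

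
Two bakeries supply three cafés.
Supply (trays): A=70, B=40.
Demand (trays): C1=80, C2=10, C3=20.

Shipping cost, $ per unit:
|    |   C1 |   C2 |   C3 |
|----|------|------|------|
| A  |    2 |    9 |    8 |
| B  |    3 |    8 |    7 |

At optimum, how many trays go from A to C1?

70

Solving gives:
  A->C1: 70 × $2 = $140
  B->C1: 10 × $3 = $30
  B->C2: 10 × $8 = $80
  B->C3: 20 × $7 = $140
Total cost = $390.
So A→C1 carries 70 trays.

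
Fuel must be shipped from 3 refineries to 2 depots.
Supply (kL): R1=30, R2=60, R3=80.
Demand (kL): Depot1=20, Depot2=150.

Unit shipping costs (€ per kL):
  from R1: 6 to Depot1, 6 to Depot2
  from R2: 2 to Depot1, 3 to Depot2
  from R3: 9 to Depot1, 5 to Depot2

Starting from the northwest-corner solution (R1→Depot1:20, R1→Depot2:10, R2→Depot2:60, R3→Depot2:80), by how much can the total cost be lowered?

Current plan cost = 20·6 + 10·6 + 60·3 + 80·5 = €760.
Optimal plan:
  R1 to Depot2: 30 × €6 = €180
  R2 to Depot1: 20 × €2 = €40
  R2 to Depot2: 40 × €3 = €120
  R3 to Depot2: 80 × €5 = €400
Optimal cost = €740.
Saving = 760 − 740 = €20.

20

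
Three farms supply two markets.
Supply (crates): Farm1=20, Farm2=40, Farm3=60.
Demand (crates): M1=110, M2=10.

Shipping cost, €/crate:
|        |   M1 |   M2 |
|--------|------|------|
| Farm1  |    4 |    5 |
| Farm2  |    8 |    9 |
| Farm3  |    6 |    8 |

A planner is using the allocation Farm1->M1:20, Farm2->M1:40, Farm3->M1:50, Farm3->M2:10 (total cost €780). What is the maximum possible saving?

Current plan cost = 20·4 + 40·8 + 50·6 + 10·8 = €780.
Optimal plan:
  Farm1->M1: 10 × €4 = €40
  Farm1->M2: 10 × €5 = €50
  Farm2->M1: 40 × €8 = €320
  Farm3->M1: 60 × €6 = €360
Optimal cost = €770.
Saving = 780 − 770 = €10.

10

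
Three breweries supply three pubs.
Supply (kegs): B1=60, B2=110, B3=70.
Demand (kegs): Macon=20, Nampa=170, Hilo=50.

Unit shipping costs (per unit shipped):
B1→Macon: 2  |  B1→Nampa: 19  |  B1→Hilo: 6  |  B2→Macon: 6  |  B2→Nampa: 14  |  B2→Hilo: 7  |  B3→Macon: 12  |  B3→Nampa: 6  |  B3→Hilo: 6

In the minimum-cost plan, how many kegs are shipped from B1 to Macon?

Solving gives:
  B1–Macon: 20 × 2 = 40
  B1–Hilo: 40 × 6 = 240
  B2–Nampa: 100 × 14 = 1400
  B2–Hilo: 10 × 7 = 70
  B3–Nampa: 70 × 6 = 420
Total cost = 2170.
So B1→Macon carries 20 kegs.

20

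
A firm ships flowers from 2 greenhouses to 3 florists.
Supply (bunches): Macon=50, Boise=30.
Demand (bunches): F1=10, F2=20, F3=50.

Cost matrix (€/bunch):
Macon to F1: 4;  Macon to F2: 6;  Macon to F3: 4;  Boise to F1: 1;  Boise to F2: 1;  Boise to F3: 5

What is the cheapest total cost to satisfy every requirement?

A cheapest plan:
  Macon to F3: 50 × €4 = €200
  Boise to F1: 10 × €1 = €10
  Boise to F2: 20 × €1 = €20
Total = 200 + 10 + 20 = €230.

230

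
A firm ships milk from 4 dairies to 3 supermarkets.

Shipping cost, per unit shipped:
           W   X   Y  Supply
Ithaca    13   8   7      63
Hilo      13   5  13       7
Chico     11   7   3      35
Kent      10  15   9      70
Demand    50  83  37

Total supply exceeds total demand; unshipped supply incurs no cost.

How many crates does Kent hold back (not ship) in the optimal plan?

5

Minimum-cost shipments:
  Ithaca->X: 63 crates
  Hilo->X: 7 crates
  Chico->X: 13 crates
  Chico->Y: 22 crates
  Kent->W: 50 crates
  Kent->Y: 15 crates
Total cost = 1331.
Kent ships 65 of its 70, leaving 5.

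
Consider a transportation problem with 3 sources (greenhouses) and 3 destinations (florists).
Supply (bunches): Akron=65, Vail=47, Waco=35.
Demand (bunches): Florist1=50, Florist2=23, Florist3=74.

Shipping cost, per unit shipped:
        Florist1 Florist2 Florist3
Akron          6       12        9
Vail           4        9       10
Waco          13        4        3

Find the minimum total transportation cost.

892

A cheapest plan:
  Akron→Florist1: 3 × 6 = 18
  Akron→Florist3: 62 × 9 = 558
  Vail→Florist1: 47 × 4 = 188
  Waco→Florist2: 23 × 4 = 92
  Waco→Florist3: 12 × 3 = 36
Total = 18 + 558 + 188 + 92 + 36 = 892.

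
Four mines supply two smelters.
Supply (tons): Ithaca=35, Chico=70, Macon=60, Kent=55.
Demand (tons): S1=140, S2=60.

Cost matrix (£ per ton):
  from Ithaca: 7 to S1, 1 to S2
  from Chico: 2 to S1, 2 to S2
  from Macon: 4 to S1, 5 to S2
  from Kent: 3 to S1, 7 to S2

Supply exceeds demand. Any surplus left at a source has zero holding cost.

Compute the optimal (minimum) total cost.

500

Optimal allocation:
  Ithaca->S2: 35 × £1 = £35
  Chico->S1: 45 × £2 = £90
  Chico->S2: 25 × £2 = £50
  Macon->S1: 40 × £4 = £160
  Kent->S1: 55 × £3 = £165
Total = 35 + 90 + 50 + 160 + 165 = £500.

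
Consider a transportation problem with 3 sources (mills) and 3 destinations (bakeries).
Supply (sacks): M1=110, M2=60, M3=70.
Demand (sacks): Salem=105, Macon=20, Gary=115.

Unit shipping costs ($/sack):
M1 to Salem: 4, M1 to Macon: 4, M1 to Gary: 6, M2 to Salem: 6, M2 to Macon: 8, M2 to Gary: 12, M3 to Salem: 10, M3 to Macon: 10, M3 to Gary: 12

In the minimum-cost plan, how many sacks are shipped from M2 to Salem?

60

Optimal shipments:
  M1→Gary: 110 × $6 = $660
  M2→Salem: 60 × $6 = $360
  M3→Salem: 45 × $10 = $450
  M3→Macon: 20 × $10 = $200
  M3→Gary: 5 × $12 = $60
Total cost = $1730.
So M2→Salem carries 60 sacks.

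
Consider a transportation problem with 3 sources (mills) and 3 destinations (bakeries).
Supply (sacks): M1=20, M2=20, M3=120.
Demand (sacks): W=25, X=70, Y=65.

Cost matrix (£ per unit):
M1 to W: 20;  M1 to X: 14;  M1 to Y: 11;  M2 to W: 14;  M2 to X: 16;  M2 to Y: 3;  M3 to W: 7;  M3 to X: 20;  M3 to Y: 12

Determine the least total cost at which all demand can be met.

One minimum-cost allocation:
  M1 to X: 20 sacks
  M2 to Y: 20 sacks
  M3 to W: 25 sacks
  M3 to X: 50 sacks
  M3 to Y: 45 sacks
Total cost = £2055.

2055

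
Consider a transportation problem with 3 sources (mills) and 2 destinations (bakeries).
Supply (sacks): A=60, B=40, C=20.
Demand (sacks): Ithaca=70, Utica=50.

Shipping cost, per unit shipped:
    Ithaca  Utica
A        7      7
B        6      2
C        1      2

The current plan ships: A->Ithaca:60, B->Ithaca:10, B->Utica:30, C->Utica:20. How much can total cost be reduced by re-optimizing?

Current plan cost = 60·7 + 10·6 + 30·2 + 20·2 = 580.
Optimal plan:
  A→Ithaca: 50 × 7 = 350
  A→Utica: 10 × 7 = 70
  B→Utica: 40 × 2 = 80
  C→Ithaca: 20 × 1 = 20
Optimal cost = 520.
Saving = 580 − 520 = 60.

60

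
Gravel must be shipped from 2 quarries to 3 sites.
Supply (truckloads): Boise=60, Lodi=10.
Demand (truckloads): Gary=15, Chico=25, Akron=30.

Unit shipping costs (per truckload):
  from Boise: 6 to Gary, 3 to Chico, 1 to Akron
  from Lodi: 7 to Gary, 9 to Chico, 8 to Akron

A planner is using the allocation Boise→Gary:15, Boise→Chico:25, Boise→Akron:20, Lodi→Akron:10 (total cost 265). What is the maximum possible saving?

60

Current plan cost = 15·6 + 25·3 + 20·1 + 10·8 = 265.
Optimal plan:
  Boise→Gary: 5 × 6 = 30
  Boise→Chico: 25 × 3 = 75
  Boise→Akron: 30 × 1 = 30
  Lodi→Gary: 10 × 7 = 70
Optimal cost = 205.
Saving = 265 − 205 = 60.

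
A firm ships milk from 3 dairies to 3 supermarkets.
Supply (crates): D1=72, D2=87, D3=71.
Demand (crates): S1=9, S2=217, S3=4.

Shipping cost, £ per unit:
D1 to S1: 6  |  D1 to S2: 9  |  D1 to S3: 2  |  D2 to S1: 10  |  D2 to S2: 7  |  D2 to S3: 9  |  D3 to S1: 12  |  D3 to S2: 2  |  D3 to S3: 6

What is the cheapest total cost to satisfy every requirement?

A cheapest plan:
  D1 to S1: 9 × £6 = £54
  D1 to S2: 59 × £9 = £531
  D1 to S3: 4 × £2 = £8
  D2 to S2: 87 × £7 = £609
  D3 to S2: 71 × £2 = £142
Total = 54 + 531 + 8 + 609 + 142 = £1344.
(Supply check: D1 ships 72; D2 ships 87; D3 ships 71.)

1344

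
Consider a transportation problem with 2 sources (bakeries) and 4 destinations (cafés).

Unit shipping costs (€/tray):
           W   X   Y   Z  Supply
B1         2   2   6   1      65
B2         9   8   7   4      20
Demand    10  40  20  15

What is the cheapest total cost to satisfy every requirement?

A cheapest plan:
  B1 to W: 10 × €2 = €20
  B1 to X: 40 × €2 = €80
  B1 to Z: 15 × €1 = €15
  B2 to Y: 20 × €7 = €140
Total = 20 + 80 + 15 + 140 = €255.
(Supply check: B1 ships 65; B2 ships 20.)

255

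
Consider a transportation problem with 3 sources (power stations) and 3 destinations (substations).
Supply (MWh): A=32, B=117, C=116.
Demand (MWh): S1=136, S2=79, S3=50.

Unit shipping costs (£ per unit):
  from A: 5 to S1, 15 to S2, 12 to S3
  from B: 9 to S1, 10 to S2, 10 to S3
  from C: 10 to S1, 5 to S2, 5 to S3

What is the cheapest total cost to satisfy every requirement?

1806

A cheapest plan:
  A to S1: 32 × £5 = £160
  B to S1: 104 × £9 = £936
  B to S3: 13 × £10 = £130
  C to S2: 79 × £5 = £395
  C to S3: 37 × £5 = £185
Total = 160 + 936 + 130 + 395 + 185 = £1806.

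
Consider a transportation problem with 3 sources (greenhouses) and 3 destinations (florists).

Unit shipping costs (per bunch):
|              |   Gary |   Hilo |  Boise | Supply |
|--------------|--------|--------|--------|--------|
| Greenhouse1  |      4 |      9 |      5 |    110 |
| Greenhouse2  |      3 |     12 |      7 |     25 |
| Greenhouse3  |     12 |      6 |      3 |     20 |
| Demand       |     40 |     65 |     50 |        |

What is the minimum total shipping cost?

910

Optimal allocation:
  Greenhouse1→Gary: 15 bunches
  Greenhouse1→Hilo: 45 bunches
  Greenhouse1→Boise: 50 bunches
  Greenhouse2→Gary: 25 bunches
  Greenhouse3→Hilo: 20 bunches
Total cost = 910.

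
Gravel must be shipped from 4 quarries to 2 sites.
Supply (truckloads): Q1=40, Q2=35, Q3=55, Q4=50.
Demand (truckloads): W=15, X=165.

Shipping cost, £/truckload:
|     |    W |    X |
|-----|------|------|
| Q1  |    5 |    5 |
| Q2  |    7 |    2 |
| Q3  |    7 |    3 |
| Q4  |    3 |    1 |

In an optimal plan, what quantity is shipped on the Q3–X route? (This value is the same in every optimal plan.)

Optimal shipments:
  Q1->W: 15 × £5 = £75
  Q1->X: 25 × £5 = £125
  Q2->X: 35 × £2 = £70
  Q3->X: 55 × £3 = £165
  Q4->X: 50 × £1 = £50
Total cost = £485.
So Q3→X carries 55 truckloads.

55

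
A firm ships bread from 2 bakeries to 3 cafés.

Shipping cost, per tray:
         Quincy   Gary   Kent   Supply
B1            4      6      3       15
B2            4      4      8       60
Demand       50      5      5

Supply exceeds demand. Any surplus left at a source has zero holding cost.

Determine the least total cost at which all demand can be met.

Optimal allocation:
  B1–Quincy: 10 trays
  B1–Kent: 5 trays
  B2–Quincy: 40 trays
  B2–Gary: 5 trays
Total cost = 235.

235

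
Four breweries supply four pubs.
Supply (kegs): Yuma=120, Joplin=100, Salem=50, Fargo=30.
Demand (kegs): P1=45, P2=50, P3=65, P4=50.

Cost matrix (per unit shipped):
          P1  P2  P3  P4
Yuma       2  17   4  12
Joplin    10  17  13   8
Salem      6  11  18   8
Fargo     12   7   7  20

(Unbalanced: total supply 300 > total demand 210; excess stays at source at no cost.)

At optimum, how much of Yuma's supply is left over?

10

Minimum-cost shipments:
  Yuma→P1: 45 kegs
  Yuma→P3: 65 kegs
  Joplin→P4: 50 kegs
  Salem→P2: 20 kegs
  Fargo→P2: 30 kegs
Total cost = 1180.
Yuma ships 110 of its 120, leaving 10.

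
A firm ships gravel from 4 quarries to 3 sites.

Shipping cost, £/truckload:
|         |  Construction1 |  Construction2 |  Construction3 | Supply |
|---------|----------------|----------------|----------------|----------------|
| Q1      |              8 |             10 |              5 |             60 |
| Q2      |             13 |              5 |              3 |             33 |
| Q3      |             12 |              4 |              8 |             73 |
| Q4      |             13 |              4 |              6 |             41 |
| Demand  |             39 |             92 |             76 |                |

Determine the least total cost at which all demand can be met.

1016

An optimal shipping plan:
  Q1–Construction1: 39 truckloads
  Q1–Construction3: 21 truckloads
  Q2–Construction3: 33 truckloads
  Q3–Construction2: 73 truckloads
  Q4–Construction2: 19 truckloads
  Q4–Construction3: 22 truckloads
Total cost = £1016.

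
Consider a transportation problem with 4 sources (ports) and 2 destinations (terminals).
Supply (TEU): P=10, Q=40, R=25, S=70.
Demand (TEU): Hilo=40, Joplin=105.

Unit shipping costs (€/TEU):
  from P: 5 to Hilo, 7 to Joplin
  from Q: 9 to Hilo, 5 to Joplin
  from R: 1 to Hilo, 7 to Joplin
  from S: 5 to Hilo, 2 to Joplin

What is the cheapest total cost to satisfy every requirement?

430

An optimal shipping plan:
  P–Hilo: 10 × €5 = €50
  Q–Joplin: 40 × €5 = €200
  R–Hilo: 25 × €1 = €25
  S–Hilo: 5 × €5 = €25
  S–Joplin: 65 × €2 = €130
Total = 50 + 200 + 25 + 25 + 130 = €430.
(Supply check: P ships 10; Q ships 40; R ships 25; S ships 70.)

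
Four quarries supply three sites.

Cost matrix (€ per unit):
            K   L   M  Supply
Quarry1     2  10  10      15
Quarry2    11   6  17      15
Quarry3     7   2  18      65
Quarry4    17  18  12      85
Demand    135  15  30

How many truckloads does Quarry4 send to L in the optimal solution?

The minimum-cost plan:
  Quarry1–K: 15 × €2 = €30
  Quarry2–L: 15 × €6 = €90
  Quarry3–K: 65 × €7 = €455
  Quarry4–K: 55 × €17 = €935
  Quarry4–M: 30 × €12 = €360
Total cost = €1870.
The route Quarry4→L is not used.

0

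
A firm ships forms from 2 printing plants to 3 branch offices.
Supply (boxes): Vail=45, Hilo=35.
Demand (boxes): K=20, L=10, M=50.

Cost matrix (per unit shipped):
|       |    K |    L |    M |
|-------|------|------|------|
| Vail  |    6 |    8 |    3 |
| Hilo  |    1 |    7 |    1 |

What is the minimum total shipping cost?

220

Optimal allocation:
  Vail–L: 10 × 8 = 80
  Vail–M: 35 × 3 = 105
  Hilo–K: 20 × 1 = 20
  Hilo–M: 15 × 1 = 15
Total = 80 + 105 + 20 + 15 = 220.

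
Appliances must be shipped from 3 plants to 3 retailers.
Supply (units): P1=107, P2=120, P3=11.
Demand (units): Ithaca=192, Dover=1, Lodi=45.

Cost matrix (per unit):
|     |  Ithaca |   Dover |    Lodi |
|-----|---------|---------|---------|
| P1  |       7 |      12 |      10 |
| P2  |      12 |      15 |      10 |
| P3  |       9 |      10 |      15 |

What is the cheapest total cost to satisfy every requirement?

2199

Optimal allocation:
  P1 to Ithaca: 107 × 7 = 749
  P2 to Ithaca: 75 × 12 = 900
  P2 to Lodi: 45 × 10 = 450
  P3 to Ithaca: 10 × 9 = 90
  P3 to Dover: 1 × 10 = 10
Total = 749 + 900 + 450 + 90 + 10 = 2199.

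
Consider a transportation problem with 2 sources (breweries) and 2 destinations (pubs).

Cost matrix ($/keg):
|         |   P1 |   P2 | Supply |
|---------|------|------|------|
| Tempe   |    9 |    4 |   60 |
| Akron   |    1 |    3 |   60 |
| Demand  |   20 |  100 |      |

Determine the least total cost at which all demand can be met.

380

An optimal shipping plan:
  Tempe->P2: 60 kegs
  Akron->P1: 20 kegs
  Akron->P2: 40 kegs
Total cost = $380.
(Supply check: Tempe ships 60; Akron ships 60.)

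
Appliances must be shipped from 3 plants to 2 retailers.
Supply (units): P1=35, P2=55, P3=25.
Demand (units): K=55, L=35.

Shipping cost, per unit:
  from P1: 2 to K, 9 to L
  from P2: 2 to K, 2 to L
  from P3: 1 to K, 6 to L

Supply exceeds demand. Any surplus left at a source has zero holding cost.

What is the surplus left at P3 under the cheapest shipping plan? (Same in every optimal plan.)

An optimal plan:
  P1→K: 10 × 2 = 20
  P2→K: 20 × 2 = 40
  P2→L: 35 × 2 = 70
  P3→K: 25 × 1 = 25
Total cost = 155.
P3 ships 25 of its 25, leaving 0.

0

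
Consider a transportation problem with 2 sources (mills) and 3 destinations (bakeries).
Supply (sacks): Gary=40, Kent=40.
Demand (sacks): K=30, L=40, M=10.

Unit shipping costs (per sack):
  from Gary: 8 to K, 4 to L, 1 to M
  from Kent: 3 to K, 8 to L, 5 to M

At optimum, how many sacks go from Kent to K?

Optimal shipments:
  Gary to L: 30 × 4 = 120
  Gary to M: 10 × 1 = 10
  Kent to K: 30 × 3 = 90
  Kent to L: 10 × 8 = 80
Total cost = 300.
So Kent→K carries 30 sacks.

30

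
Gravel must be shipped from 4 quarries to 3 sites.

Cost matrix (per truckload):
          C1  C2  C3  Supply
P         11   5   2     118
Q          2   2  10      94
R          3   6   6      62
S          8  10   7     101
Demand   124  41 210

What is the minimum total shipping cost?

1326

Optimal allocation:
  P–C3: 118 × 2 = 236
  Q–C1: 53 × 2 = 106
  Q–C2: 41 × 2 = 82
  R–C1: 62 × 3 = 186
  S–C1: 9 × 8 = 72
  S–C3: 92 × 7 = 644
Total = 236 + 106 + 82 + 186 + 72 + 644 = 1326.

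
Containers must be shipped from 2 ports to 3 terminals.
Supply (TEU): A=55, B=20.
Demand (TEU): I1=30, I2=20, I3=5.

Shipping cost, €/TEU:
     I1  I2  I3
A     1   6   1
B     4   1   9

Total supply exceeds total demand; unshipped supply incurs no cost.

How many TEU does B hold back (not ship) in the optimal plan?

0

Minimum-cost shipments:
  A→I1: 30 × €1 = €30
  A→I3: 5 × €1 = €5
  B→I2: 20 × €1 = €20
Total cost = €55.
B ships 20 of its 20, leaving 0.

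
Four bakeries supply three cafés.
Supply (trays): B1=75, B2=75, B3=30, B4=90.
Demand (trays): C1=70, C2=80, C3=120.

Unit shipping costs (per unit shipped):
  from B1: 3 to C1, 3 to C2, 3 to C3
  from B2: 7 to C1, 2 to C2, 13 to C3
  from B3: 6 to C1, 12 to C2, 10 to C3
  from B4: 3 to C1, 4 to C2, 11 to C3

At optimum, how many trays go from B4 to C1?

70

Solving gives:
  B1->C3: 75 × 3 = 225
  B2->C2: 75 × 2 = 150
  B3->C3: 30 × 10 = 300
  B4->C1: 70 × 3 = 210
  B4->C2: 5 × 4 = 20
  B4->C3: 15 × 11 = 165
Total cost = 1070.
So B4→C1 carries 70 trays.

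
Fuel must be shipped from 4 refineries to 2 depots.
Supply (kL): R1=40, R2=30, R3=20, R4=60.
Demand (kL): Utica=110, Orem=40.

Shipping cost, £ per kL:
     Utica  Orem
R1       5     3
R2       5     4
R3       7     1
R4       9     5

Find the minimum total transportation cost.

830

One minimum-cost allocation:
  R1->Utica: 40 × £5 = £200
  R2->Utica: 30 × £5 = £150
  R3->Orem: 20 × £1 = £20
  R4->Utica: 40 × £9 = £360
  R4->Orem: 20 × £5 = £100
Total = 200 + 150 + 20 + 360 + 100 = £830.
(Supply check: R1 ships 40; R2 ships 30; R3 ships 20; R4 ships 60.)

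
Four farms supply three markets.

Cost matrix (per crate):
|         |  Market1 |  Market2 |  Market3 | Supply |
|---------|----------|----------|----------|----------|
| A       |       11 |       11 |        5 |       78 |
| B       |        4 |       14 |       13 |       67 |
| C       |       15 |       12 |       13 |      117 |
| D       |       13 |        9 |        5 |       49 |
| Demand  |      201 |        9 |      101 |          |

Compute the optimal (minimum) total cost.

A cheapest plan:
  A–Market1: 26 × 11 = 286
  A–Market3: 52 × 5 = 260
  B–Market1: 67 × 4 = 268
  C–Market1: 108 × 15 = 1620
  C–Market2: 9 × 12 = 108
  D–Market3: 49 × 5 = 245
Total = 286 + 260 + 268 + 1620 + 108 + 245 = 2787.
(Supply check: A ships 78; B ships 67; C ships 117; D ships 49.)

2787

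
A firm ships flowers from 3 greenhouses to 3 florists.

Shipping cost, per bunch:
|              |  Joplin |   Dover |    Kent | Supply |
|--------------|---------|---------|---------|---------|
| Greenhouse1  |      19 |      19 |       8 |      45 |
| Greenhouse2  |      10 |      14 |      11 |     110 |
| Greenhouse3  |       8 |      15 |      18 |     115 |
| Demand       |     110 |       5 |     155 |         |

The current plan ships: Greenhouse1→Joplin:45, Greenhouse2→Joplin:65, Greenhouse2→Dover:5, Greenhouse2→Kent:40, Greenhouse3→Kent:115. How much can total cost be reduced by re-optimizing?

Current plan cost = 45·19 + 65·10 + 5·14 + 40·11 + 115·18 = 4085.
Optimal plan:
  Greenhouse1->Kent: 45 × 8 = 360
  Greenhouse2->Kent: 110 × 11 = 1210
  Greenhouse3->Joplin: 110 × 8 = 880
  Greenhouse3->Dover: 5 × 15 = 75
Optimal cost = 2525.
Saving = 4085 − 2525 = 1560.

1560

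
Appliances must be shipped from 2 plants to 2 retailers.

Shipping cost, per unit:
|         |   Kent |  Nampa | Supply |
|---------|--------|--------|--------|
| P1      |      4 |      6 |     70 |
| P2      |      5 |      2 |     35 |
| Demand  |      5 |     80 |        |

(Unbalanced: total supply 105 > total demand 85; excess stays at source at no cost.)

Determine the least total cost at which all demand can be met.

One minimum-cost allocation:
  P1–Kent: 5 × 4 = 20
  P1–Nampa: 45 × 6 = 270
  P2–Nampa: 35 × 2 = 70
Total = 20 + 270 + 70 = 360.

360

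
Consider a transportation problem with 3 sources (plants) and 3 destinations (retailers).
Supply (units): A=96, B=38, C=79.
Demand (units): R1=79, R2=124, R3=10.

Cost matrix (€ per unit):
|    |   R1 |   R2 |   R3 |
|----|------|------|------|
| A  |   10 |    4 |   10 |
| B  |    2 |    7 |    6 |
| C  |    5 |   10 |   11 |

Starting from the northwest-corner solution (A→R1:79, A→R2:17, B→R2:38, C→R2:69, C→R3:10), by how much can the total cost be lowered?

Current plan cost = 79·10 + 17·4 + 38·7 + 69·10 + 10·11 = €1924.
Optimal plan:
  A to R2: 96 × €4 = €384
  B to R2: 28 × €7 = €196
  B to R3: 10 × €6 = €60
  C to R1: 79 × €5 = €395
Optimal cost = €1035.
Saving = 1924 − 1035 = €889.

889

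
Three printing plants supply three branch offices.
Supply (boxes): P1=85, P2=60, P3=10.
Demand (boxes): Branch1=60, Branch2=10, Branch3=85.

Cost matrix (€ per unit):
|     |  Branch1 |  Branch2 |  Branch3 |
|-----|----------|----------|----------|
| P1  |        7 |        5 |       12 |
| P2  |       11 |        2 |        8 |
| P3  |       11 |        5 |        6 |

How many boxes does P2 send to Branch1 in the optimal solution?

0

Solving gives:
  P1→Branch1: 60 boxes
  P1→Branch2: 10 boxes
  P1→Branch3: 15 boxes
  P2→Branch3: 60 boxes
  P3→Branch3: 10 boxes
Total cost = €1190.
The route P2→Branch1 is not used.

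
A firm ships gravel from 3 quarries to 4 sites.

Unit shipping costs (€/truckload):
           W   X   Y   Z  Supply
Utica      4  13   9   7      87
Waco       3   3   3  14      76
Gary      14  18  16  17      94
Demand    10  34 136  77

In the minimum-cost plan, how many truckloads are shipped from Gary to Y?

The minimum-cost plan:
  Utica–W: 10 × €4 = €40
  Utica–Z: 77 × €7 = €539
  Waco–X: 34 × €3 = €102
  Waco–Y: 42 × €3 = €126
  Gary–Y: 94 × €16 = €1504
Total cost = €2311.
So Gary→Y carries 94 truckloads.

94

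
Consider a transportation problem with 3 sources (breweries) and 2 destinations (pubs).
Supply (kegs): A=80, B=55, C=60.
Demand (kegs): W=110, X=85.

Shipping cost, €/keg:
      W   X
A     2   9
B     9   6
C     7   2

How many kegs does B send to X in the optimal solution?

25

Solving gives:
  A->W: 80 × €2 = €160
  B->W: 30 × €9 = €270
  B->X: 25 × €6 = €150
  C->X: 60 × €2 = €120
Total cost = €700.
So B→X carries 25 kegs.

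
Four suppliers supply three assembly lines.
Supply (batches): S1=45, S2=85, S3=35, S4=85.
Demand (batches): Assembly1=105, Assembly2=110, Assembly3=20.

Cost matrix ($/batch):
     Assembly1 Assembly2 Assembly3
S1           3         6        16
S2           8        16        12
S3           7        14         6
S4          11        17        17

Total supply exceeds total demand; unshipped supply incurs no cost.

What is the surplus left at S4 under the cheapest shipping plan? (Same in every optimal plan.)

Minimum-cost shipments:
  S1–Assembly2: 45 × $6 = $270
  S2–Assembly1: 85 × $8 = $680
  S3–Assembly1: 15 × $7 = $105
  S3–Assembly3: 20 × $6 = $120
  S4–Assembly1: 5 × $11 = $55
  S4–Assembly2: 65 × $17 = $1105
Total cost = $2335.
S4 ships 70 of its 85, leaving 15.

15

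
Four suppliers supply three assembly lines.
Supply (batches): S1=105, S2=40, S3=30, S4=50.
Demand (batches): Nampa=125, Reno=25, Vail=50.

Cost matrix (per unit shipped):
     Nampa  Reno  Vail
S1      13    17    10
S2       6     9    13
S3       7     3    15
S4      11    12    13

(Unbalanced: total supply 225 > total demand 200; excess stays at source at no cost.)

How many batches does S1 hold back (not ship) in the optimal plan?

25

Minimum-cost shipments:
  S1 to Nampa: 30 × 13 = 390
  S1 to Vail: 50 × 10 = 500
  S2 to Nampa: 40 × 6 = 240
  S3 to Nampa: 5 × 7 = 35
  S3 to Reno: 25 × 3 = 75
  S4 to Nampa: 50 × 11 = 550
Total cost = 1790.
S1 ships 80 of its 105, leaving 25.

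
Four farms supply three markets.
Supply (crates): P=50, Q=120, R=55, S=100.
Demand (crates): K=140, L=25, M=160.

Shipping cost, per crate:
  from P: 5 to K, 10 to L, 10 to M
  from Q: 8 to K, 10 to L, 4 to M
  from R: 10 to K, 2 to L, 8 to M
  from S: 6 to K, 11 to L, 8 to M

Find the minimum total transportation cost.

1640

Optimal allocation:
  P->K: 50 × 5 = 250
  Q->M: 120 × 4 = 480
  R->L: 25 × 2 = 50
  R->M: 30 × 8 = 240
  S->K: 90 × 6 = 540
  S->M: 10 × 8 = 80
Total = 250 + 480 + 50 + 240 + 540 + 80 = 1640.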